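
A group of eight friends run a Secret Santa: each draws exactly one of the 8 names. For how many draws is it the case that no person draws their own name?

14833

!8 = 8! · Σ_{k=0}^{8} (-1)^k/k!
= 8! - 8!/1! + 8!/2! - 8!/3! + 8!/4! - 8!/5! + 8!/6! - 8!/7! + 8!/8!
= 40320 - 40320 + 20160 - 6720 + 1680 - 336 + 56 - 8 + 1
= 14833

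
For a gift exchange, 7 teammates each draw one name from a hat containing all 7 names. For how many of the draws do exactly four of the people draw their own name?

70

Choose which 4 of the 7 are fixed: C(7,4) = 35.
The remaining 3 must be deranged: !3 = 2.
Total: 35 × 2 = 70.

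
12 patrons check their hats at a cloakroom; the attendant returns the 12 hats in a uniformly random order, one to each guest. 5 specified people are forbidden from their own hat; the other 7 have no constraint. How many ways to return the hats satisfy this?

312273360

Inclusion-exclusion on the 5 forbidden self-matches:
Σ_{j=0}^{5} (-1)^j C(5,j)(12-j)!
= C(5,0)·12! - C(5,1)·11! + C(5,2)·10! - C(5,3)·9! + C(5,4)·8! - C(5,5)·7!
= 479001600 - 199584000 + 36288000 - 3628800 + 201600 - 5040
= 312273360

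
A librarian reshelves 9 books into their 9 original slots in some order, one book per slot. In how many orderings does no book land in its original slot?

By inclusion-exclusion, !9 = Σ (-1)^k · 9!/k! for k=0..9
= 9! - 9!/1! + 9!/2! - 9!/3! + 9!/4! - 9!/5! + 9!/6! - 9!/7! + 9!/8! - 9!/9!
= 362880 - 362880 + 181440 - 60480 + 15120 - 3024 + 504 - 72 + 9 - 1
= 133496

133496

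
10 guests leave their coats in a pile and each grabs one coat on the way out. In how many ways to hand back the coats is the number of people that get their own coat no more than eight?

3628799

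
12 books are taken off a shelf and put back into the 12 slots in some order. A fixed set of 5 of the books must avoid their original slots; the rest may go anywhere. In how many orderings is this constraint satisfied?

312273360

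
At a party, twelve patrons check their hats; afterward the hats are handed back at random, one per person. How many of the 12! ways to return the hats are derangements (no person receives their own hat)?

Recurrence: !12 = 12·!11 + (-1)^12.
!12 = 12·14684570 + 1 = 176214841

176214841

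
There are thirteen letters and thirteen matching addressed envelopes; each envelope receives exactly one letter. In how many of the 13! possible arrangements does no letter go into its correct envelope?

2290792932

!13 = 13! · Σ_{k=0}^{13} (-1)^k/k!
= 13! - 13!/1! + 13!/2! - 13!/3! + 13!/4! - 13!/5! + 13!/6! - 13!/7! + 13!/8! - 13!/9! + 13!/10! - 13!/11! + 13!/12! - 13!/13!
= 6227020800 - 6227020800 + 3113510400 - 1037836800 + 259459200 - 51891840 + 8648640 - 1235520 + 154440 - 17160 + 1716 - 156 + 13 - 1
= 2290792932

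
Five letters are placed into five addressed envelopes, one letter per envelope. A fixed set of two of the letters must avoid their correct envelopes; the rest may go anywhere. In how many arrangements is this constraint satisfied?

Inclusion-exclusion on the 2 forbidden self-matches:
Σ_{j=0}^{2} (-1)^j C(2,j)(5-j)!
= C(2,0)·5! - C(2,1)·4! + C(2,2)·3!
= 120 - 48 + 6
= 78

78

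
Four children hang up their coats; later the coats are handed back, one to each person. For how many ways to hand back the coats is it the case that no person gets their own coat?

The number of derangements of 4 is !4 = Σ_{k=0}^{4} (-1)^k·4!/k!
= 4! - 4!/1! + 4!/2! - 4!/3! + 4!/4!
= 24 - 24 + 12 - 4 + 1
= 9

9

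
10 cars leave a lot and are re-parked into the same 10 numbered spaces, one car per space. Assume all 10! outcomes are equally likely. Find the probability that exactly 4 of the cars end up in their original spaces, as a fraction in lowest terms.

Favorable outcomes: C(10,4)·!6 = 210·265 = 55650.
Total outcomes: 10! = 3628800.
Probability = 55650/3628800 = 53/3456.

53/3456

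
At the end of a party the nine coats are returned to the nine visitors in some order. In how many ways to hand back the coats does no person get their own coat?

133496

The subfactorial !9 = [9!/e] (nearest integer).
9! = 362880, and 362880/e ≈ 133496.09, so !9 = 133496.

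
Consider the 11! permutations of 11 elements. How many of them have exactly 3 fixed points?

Choose which 3 of the 11 are fixed: C(11,3) = 165.
The remaining 8 must be deranged: !8 = 14833.
Total: 165 × 14833 = 2447445.

2447445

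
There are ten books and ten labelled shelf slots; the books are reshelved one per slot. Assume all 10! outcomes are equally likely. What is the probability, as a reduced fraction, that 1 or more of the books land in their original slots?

Favorable outcomes: Σ_{i≥1} C(10,i)·!(10-i) = 10·133496 + 45·14833 + 120·1854 + 210·265 + 252·44 + 210·9 + 120·2 + 45·1 + 10·0 + 1·1 = 2293839.
Total outcomes: 10! = 3628800.
Probability = 2293839/3628800 = 28319/44800.

28319/44800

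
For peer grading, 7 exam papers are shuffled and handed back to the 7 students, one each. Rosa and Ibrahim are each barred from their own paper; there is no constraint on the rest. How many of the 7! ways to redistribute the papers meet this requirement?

3720

Inclusion-exclusion on the 2 forbidden self-matches:
Σ_{j=0}^{2} (-1)^j C(2,j)(7-j)!
= C(2,0)·7! - C(2,1)·6! + C(2,2)·5!
= 5040 - 1440 + 120
= 3720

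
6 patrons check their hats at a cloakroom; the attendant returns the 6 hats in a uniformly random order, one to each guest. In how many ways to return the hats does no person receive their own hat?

The subfactorial !6 = [6!/e] (nearest integer).
6! = 720, and 720/e ≈ 264.87, so !6 = 265.

265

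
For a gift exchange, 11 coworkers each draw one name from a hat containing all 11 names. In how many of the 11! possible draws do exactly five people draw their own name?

122430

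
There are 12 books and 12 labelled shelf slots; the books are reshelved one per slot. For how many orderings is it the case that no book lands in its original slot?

176214841

Use !n = (n-1)(!(n-1) + !(n-2)).
!12 = 11·(14684570 + 1334961) = 11·16019531 = 176214841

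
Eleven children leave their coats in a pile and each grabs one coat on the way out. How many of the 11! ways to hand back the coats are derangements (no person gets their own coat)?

14684570

By inclusion-exclusion, !11 = Σ (-1)^k · 11!/k! for k=0..11
= 11! - 11!/1! + 11!/2! - 11!/3! + 11!/4! - 11!/5! + 11!/6! - 11!/7! + 11!/8! - 11!/9! + 11!/10! - 11!/11!
= 39916800 - 39916800 + 19958400 - 6652800 + 1663200 - 332640 + 55440 - 7920 + 990 - 110 + 11 - 1
= 14684570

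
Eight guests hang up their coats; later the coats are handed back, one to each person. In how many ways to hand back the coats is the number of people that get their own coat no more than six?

Sum C(8,i)·!(8-i) for i = 0..6:
  i=0: C(8,0)·!8 = 1·14833 = 14833
  i=1: C(8,1)·!7 = 8·1854 = 14832
  i=2: C(8,2)·!6 = 28·265 = 7420
  i=3: C(8,3)·!5 = 56·44 = 2464
  i=4: C(8,4)·!4 = 70·9 = 630
  i=5: C(8,5)·!3 = 56·2 = 112
  i=6: C(8,6)·!2 = 28·1 = 28
Total = 40319.

40319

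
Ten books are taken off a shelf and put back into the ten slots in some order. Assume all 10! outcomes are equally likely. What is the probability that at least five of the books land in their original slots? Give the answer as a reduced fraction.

Favorable outcomes: Σ_{i≥5} C(10,i)·!(10-i) = 252·44 + 210·9 + 120·2 + 45·1 + 10·0 + 1·1 = 13264.
Total outcomes: 10! = 3628800.
Probability = 13264/3628800 = 829/226800.

829/226800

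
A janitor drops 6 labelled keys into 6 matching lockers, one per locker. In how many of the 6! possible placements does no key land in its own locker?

265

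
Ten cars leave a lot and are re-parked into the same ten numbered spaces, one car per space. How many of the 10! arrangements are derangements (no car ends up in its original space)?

1334961

!10 is the nearest integer to 10!/e.
10! = 3628800, and 3628800/e ≈ 1334960.92, so !10 = 1334961.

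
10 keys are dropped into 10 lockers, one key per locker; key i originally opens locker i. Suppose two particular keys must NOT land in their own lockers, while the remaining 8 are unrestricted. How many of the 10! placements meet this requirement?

Inclusion-exclusion on the 2 forbidden self-matches:
Σ_{j=0}^{2} (-1)^j C(2,j)(10-j)!
= C(2,0)·10! - C(2,1)·9! + C(2,2)·8!
= 3628800 - 725760 + 40320
= 2943360

2943360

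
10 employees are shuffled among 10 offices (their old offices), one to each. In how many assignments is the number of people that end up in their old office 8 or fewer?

3628799

# with exactly i fixed is C(10,i)·!(10-i); sum over i=0..8:
  i=0: C(10,0)·!10 = 1·1334961 = 1334961
  i=1: C(10,1)·!9 = 10·133496 = 1334960
  i=2: C(10,2)·!8 = 45·14833 = 667485
  i=3: C(10,3)·!7 = 120·1854 = 222480
  i=4: C(10,4)·!6 = 210·265 = 55650
  i=5: C(10,5)·!5 = 252·44 = 11088
  i=6: C(10,6)·!4 = 210·9 = 1890
  i=7: C(10,7)·!3 = 120·2 = 240
  i=8: C(10,8)·!2 = 45·1 = 45
Total = 3628799.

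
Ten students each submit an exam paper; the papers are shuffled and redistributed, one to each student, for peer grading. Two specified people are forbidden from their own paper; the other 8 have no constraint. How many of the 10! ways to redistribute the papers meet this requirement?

2943360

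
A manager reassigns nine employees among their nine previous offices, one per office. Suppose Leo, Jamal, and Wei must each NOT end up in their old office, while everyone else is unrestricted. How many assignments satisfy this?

Inclusion-exclusion on the 3 forbidden self-matches:
Σ_{j=0}^{3} (-1)^j C(3,j)(9-j)!
= C(3,0)·9! - C(3,1)·8! + C(3,2)·7! - C(3,3)·6!
= 362880 - 120960 + 15120 - 720
= 256320

256320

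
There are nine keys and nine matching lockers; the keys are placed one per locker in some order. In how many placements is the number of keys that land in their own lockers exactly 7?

Pick the 7 fixed positions: C(9,7) = 36 ways.
The other 2 form a derangement: !2 = 1.
Total: 36 × 1 = 36.

36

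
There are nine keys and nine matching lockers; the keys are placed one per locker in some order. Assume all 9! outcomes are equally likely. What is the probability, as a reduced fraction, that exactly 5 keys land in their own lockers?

Favorable outcomes: C(9,5)·!4 = 126·9 = 1134.
Total outcomes: 9! = 362880.
Probability = 1134/362880 = 1/320.

1/320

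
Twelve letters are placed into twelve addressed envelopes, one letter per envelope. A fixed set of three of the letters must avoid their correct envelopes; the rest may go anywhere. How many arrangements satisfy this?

Inclusion-exclusion on the 3 forbidden self-matches:
Σ_{j=0}^{3} (-1)^j C(3,j)(12-j)!
= C(3,0)·12! - C(3,1)·11! + C(3,2)·10! - C(3,3)·9!
= 479001600 - 119750400 + 10886400 - 362880
= 369774720

369774720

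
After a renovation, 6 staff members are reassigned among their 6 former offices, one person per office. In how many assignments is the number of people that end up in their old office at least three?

56

# with exactly i fixed is C(6,i)·!(6-i); sum over i=3..6:
  i=3: C(6,3)·!3 = 20·2 = 40
  i=4: C(6,4)·!2 = 15·1 = 15
  i=5: C(6,5)·!1 = 6·0 = 0
  i=6: C(6,6)·!0 = 1·1 = 1
Total = 56.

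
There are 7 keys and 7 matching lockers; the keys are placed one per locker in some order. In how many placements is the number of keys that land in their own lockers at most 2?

4633

# with exactly i fixed is C(7,i)·!(7-i); sum over i=0..2:
  i=0: C(7,0)·!7 = 1·1854 = 1854
  i=1: C(7,1)·!6 = 7·265 = 1855
  i=2: C(7,2)·!5 = 21·44 = 924
Total = 4633.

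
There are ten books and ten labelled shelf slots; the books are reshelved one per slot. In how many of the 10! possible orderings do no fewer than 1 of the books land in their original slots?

2293839

Sum C(10,i)·!(10-i) for i = 1..10:
  i=1: C(10,1)·!9 = 10·133496 = 1334960
  i=2: C(10,2)·!8 = 45·14833 = 667485
  i=3: C(10,3)·!7 = 120·1854 = 222480
  i=4: C(10,4)·!6 = 210·265 = 55650
  i=5: C(10,5)·!5 = 252·44 = 11088
  i=6: C(10,6)·!4 = 210·9 = 1890
  i=7: C(10,7)·!3 = 120·2 = 240
  i=8: C(10,8)·!2 = 45·1 = 45
  i=9: C(10,9)·!1 = 10·0 = 0
  i=10: C(10,10)·!0 = 1·1 = 1
Total = 2293839.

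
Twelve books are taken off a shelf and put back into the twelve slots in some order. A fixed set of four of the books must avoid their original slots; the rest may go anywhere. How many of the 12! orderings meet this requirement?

Inclusion-exclusion on the 4 forbidden self-matches:
Σ_{j=0}^{4} (-1)^j C(4,j)(12-j)!
= C(4,0)·12! - C(4,1)·11! + C(4,2)·10! - C(4,3)·9! + C(4,4)·8!
= 479001600 - 159667200 + 21772800 - 1451520 + 40320
= 339696000

339696000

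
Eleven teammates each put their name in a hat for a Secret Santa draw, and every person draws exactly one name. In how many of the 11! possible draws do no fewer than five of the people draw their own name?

146114

Sum C(11,i)·!(11-i) for i = 5..11:
  i=5: C(11,5)·!6 = 462·265 = 122430
  i=6: C(11,6)·!5 = 462·44 = 20328
  i=7: C(11,7)·!4 = 330·9 = 2970
  i=8: C(11,8)·!3 = 165·2 = 330
  i=9: C(11,9)·!2 = 55·1 = 55
  i=10: C(11,10)·!1 = 11·0 = 0
  i=11: C(11,11)·!0 = 1·1 = 1
Total = 146114.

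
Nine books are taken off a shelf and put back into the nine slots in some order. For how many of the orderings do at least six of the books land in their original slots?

205

Sum C(9,i)·!(9-i) for i = 6..9:
  i=6: C(9,6)·!3 = 84·2 = 168
  i=7: C(9,7)·!2 = 36·1 = 36
  i=8: C(9,8)·!1 = 9·0 = 0
  i=9: C(9,9)·!0 = 1·1 = 1
Total = 205.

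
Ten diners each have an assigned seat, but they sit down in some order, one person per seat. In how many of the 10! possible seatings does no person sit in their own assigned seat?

1334961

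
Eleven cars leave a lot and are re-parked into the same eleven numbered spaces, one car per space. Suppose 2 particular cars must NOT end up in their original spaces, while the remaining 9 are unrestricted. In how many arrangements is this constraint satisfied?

Inclusion-exclusion on the 2 forbidden self-matches:
Σ_{j=0}^{2} (-1)^j C(2,j)(11-j)!
= C(2,0)·11! - C(2,1)·10! + C(2,2)·9!
= 39916800 - 7257600 + 362880
= 33022080

33022080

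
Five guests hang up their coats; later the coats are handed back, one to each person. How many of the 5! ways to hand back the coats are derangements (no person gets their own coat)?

44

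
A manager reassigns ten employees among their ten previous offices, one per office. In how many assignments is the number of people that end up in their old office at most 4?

Sum C(10,i)·!(10-i) for i = 0..4:
  i=0: C(10,0)·!10 = 1·1334961 = 1334961
  i=1: C(10,1)·!9 = 10·133496 = 1334960
  i=2: C(10,2)·!8 = 45·14833 = 667485
  i=3: C(10,3)·!7 = 120·1854 = 222480
  i=4: C(10,4)·!6 = 210·265 = 55650
Total = 3615536.

3615536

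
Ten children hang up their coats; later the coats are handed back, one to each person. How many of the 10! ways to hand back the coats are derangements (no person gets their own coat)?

1334961

!10 = 10! · Σ_{k=0}^{10} (-1)^k/k!
= 10! - 10!/1! + 10!/2! - 10!/3! + 10!/4! - 10!/5! + 10!/6! - 10!/7! + 10!/8! - 10!/9! + 10!/10!
= 3628800 - 3628800 + 1814400 - 604800 + 151200 - 30240 + 5040 - 720 + 90 - 10 + 1
= 1334961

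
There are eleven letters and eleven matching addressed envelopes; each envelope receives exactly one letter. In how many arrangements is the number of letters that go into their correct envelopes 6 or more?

23684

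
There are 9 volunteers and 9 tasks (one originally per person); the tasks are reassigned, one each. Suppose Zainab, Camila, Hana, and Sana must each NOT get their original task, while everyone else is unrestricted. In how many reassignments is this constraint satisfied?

229080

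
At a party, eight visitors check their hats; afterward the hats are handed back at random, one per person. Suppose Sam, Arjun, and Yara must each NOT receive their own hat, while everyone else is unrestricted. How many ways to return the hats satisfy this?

Inclusion-exclusion on the 3 forbidden self-matches:
Σ_{j=0}^{3} (-1)^j C(3,j)(8-j)!
= C(3,0)·8! - C(3,1)·7! + C(3,2)·6! - C(3,3)·5!
= 40320 - 15120 + 2160 - 120
= 27240

27240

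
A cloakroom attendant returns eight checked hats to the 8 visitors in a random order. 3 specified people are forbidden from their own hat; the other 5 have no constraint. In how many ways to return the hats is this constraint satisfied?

27240

Inclusion-exclusion on the 3 forbidden self-matches:
Σ_{j=0}^{3} (-1)^j C(3,j)(8-j)!
= C(3,0)·8! - C(3,1)·7! + C(3,2)·6! - C(3,3)·5!
= 40320 - 15120 + 2160 - 120
= 27240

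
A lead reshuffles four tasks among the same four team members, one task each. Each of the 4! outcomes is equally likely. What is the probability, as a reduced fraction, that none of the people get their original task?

3/8

Favorable outcomes: !4 = 9.
Total outcomes: 4! = 24.
Probability = 9/24 = 3/8.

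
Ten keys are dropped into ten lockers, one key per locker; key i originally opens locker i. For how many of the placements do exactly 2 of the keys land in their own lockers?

Pick the 2 fixed positions: C(10,2) = 45 ways.
The remaining 8 must be deranged: !8 = 14833.
Total: 45 × 14833 = 667485.

667485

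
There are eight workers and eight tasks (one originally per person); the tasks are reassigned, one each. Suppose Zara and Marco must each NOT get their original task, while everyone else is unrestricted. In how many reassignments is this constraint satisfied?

30960

Inclusion-exclusion on the 2 forbidden self-matches:
Σ_{j=0}^{2} (-1)^j C(2,j)(8-j)!
= C(2,0)·8! - C(2,1)·7! + C(2,2)·6!
= 40320 - 10080 + 720
= 30960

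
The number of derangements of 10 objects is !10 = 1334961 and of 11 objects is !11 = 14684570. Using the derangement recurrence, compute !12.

!12 = (12-1)·(!11 + !10) = 11·(14684570 + 1334961) = 11·16019531 = 176214841.

176214841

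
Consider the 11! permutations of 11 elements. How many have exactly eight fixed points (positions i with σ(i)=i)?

330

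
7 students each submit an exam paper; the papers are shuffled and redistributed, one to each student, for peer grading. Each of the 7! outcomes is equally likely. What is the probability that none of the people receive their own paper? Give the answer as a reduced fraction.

103/280

Favorable outcomes: !7 = 1854.
Total outcomes: 7! = 5040.
Probability = 1854/5040 = 103/280.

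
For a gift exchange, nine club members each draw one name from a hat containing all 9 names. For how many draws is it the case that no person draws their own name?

133496

Use !n = (n-1)(!(n-1) + !(n-2)).
!9 = 8·(14833 + 1854) = 8·16687 = 133496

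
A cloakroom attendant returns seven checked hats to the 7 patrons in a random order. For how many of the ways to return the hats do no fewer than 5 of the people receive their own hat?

22

# with exactly i fixed is C(7,i)·!(7-i); sum over i=5..7:
  i=5: C(7,5)·!2 = 21·1 = 21
  i=6: C(7,6)·!1 = 7·0 = 0
  i=7: C(7,7)·!0 = 1·1 = 1
Total = 22.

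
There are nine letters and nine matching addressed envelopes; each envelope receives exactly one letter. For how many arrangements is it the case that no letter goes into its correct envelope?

133496

!9 = 9! · Σ_{k=0}^{9} (-1)^k/k!
= 9! - 9!/1! + 9!/2! - 9!/3! + 9!/4! - 9!/5! + 9!/6! - 9!/7! + 9!/8! - 9!/9!
= 362880 - 362880 + 181440 - 60480 + 15120 - 3024 + 504 - 72 + 9 - 1
= 133496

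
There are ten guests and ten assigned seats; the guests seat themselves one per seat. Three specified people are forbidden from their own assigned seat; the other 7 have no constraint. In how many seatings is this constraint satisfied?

2656080

Inclusion-exclusion on the 3 forbidden self-matches:
Σ_{j=0}^{3} (-1)^j C(3,j)(10-j)!
= C(3,0)·10! - C(3,1)·9! + C(3,2)·8! - C(3,3)·7!
= 3628800 - 1088640 + 120960 - 5040
= 2656080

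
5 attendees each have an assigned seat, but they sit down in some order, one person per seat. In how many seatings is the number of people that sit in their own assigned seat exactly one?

45

Pick the single fixed position: C(5,1) = 5 ways.
The remaining 4 must be deranged: !4 = 9.
Total: 5 × 9 = 45.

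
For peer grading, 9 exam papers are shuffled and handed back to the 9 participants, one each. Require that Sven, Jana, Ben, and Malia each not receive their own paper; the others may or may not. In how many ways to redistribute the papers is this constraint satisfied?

229080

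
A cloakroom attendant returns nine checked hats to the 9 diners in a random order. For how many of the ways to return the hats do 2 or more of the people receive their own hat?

# with exactly i fixed is C(9,i)·!(9-i); sum over i=2..9:
  i=2: C(9,2)·!7 = 36·1854 = 66744
  i=3: C(9,3)·!6 = 84·265 = 22260
  i=4: C(9,4)·!5 = 126·44 = 5544
  i=5: C(9,5)·!4 = 126·9 = 1134
  i=6: C(9,6)·!3 = 84·2 = 168
  i=7: C(9,7)·!2 = 36·1 = 36
  i=8: C(9,8)·!1 = 9·0 = 0
  i=9: C(9,9)·!0 = 1·1 = 1
Total = 95887.

95887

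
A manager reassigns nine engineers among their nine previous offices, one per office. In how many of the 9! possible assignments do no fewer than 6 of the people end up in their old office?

205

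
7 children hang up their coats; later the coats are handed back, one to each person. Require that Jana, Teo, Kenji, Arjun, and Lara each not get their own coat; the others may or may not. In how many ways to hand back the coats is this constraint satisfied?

2428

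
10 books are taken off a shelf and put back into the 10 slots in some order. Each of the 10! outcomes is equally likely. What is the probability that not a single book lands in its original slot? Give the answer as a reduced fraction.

16481/44800

Favorable outcomes: !10 = 1334961.
Total outcomes: 10! = 3628800.
Probability = 1334961/3628800 = 16481/44800.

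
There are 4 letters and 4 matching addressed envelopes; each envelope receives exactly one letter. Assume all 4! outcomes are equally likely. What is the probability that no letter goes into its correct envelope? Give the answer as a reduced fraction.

3/8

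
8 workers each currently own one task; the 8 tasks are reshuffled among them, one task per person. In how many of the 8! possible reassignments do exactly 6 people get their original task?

28

Pick the 6 fixed positions: C(8,6) = 28 ways.
The remaining 2 must be deranged: !2 = 1.
Total: 28 × 1 = 28.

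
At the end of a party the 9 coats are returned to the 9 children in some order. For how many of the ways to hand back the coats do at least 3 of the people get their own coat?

29143

# with exactly i fixed is C(9,i)·!(9-i); sum over i=3..9:
  i=3: C(9,3)·!6 = 84·265 = 22260
  i=4: C(9,4)·!5 = 126·44 = 5544
  i=5: C(9,5)·!4 = 126·9 = 1134
  i=6: C(9,6)·!3 = 84·2 = 168
  i=7: C(9,7)·!2 = 36·1 = 36
  i=8: C(9,8)·!1 = 9·0 = 0
  i=9: C(9,9)·!0 = 1·1 = 1
Total = 29143.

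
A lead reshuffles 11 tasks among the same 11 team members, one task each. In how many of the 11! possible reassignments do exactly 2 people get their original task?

Pick the 2 fixed positions: C(11,2) = 55 ways.
The other 9 form a derangement: !9 = 133496.
Total: 55 × 133496 = 7342280.

7342280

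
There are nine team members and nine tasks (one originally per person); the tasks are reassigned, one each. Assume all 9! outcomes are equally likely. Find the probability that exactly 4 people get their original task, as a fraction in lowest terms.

Favorable outcomes: C(9,4)·!5 = 126·44 = 5544.
Total outcomes: 9! = 362880.
Probability = 5544/362880 = 11/720.

11/720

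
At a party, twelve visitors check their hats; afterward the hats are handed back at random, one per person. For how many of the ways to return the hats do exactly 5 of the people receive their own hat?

1468368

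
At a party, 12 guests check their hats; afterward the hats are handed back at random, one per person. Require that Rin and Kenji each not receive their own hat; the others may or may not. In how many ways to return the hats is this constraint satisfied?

Let A_j be the event that the j-th constrained one is fixed. By inclusion-exclusion over the 2 events:
Σ_{j=0}^{2} (-1)^j C(2,j)(12-j)!
= C(2,0)·12! - C(2,1)·11! + C(2,2)·10!
= 479001600 - 79833600 + 3628800
= 402796800

402796800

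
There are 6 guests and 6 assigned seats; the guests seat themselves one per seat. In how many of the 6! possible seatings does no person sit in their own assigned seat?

265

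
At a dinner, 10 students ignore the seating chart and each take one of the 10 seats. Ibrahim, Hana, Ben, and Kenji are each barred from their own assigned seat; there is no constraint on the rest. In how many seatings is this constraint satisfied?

Inclusion-exclusion on the 4 forbidden self-matches:
Σ_{j=0}^{4} (-1)^j C(4,j)(10-j)!
= C(4,0)·10! - C(4,1)·9! + C(4,2)·8! - C(4,3)·7! + C(4,4)·6!
= 3628800 - 1451520 + 241920 - 20160 + 720
= 2399760

2399760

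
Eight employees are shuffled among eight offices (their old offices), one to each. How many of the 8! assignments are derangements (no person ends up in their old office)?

14833

The subfactorial !8 = [8!/e] (nearest integer).
8! = 40320, and 40320/e ≈ 14832.90, so !8 = 14833.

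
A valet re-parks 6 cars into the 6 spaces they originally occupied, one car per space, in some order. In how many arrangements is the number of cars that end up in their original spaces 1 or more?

# with exactly i fixed is C(6,i)·!(6-i); sum over i=1..6:
  i=1: C(6,1)·!5 = 6·44 = 264
  i=2: C(6,2)·!4 = 15·9 = 135
  i=3: C(6,3)·!3 = 20·2 = 40
  i=4: C(6,4)·!2 = 15·1 = 15
  i=5: C(6,5)·!1 = 6·0 = 0
  i=6: C(6,6)·!0 = 1·1 = 1
Total = 455.

455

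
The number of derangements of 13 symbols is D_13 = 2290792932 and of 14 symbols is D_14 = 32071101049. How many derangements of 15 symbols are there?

D_15 = (15-1)·(D_14 + D_13) = 14·(32071101049 + 2290792932) = 14·34361893981 = 481066515734.

481066515734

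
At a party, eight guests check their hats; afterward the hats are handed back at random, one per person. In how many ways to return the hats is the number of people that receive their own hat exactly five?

112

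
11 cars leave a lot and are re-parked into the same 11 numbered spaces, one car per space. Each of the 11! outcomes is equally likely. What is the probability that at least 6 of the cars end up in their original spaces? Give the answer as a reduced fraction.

5921/9979200

Favorable outcomes: Σ_{i≥6} C(11,i)·!(11-i) = 462·44 + 330·9 + 165·2 + 55·1 + 11·0 + 1·1 = 23684.
Total outcomes: 11! = 39916800.
Probability = 23684/39916800 = 5921/9979200.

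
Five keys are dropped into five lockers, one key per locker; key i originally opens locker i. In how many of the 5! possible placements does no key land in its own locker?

The subfactorial !5 = [5!/e] (nearest integer).
5! = 120, and 120/e ≈ 44.15, so !5 = 44.

44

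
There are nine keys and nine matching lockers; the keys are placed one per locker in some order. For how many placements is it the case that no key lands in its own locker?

133496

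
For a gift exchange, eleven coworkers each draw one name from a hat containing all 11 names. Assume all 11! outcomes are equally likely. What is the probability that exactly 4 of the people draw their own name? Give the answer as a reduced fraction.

Favorable outcomes: C(11,4)·!7 = 330·1854 = 611820.
Total outcomes: 11! = 39916800.
Probability = 611820/39916800 = 103/6720.

103/6720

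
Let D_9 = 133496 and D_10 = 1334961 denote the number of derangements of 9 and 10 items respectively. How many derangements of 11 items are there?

14684570

D_11 = (11-1)·(D_10 + D_9) = 10·(1334961 + 133496) = 10·1468457 = 14684570.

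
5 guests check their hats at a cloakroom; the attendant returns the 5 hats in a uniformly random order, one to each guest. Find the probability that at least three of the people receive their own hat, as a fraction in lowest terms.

Favorable outcomes: Σ_{i≥3} C(5,i)·!(5-i) = 10·1 + 5·0 + 1·1 = 11.
Total outcomes: 5! = 120.
Probability = 11/120 = 11/120.

11/120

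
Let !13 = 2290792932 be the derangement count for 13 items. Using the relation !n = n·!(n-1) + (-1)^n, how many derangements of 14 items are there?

32071101049

!14 = 14·2290792932 + 1 = 32071101049.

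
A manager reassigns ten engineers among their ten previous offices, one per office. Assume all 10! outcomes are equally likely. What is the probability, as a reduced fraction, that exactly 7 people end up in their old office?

Favorable outcomes: C(10,7)·!3 = 120·2 = 240.
Total outcomes: 10! = 3628800.
Probability = 240/3628800 = 1/15120.

1/15120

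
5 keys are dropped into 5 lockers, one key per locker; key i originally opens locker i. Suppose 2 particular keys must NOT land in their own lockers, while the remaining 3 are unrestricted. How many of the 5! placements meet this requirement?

78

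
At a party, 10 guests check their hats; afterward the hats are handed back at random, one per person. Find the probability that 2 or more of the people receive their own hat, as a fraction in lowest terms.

Favorable outcomes: Σ_{i≥2} C(10,i)·!(10-i) = 45·14833 + 120·1854 + 210·265 + 252·44 + 210·9 + 120·2 + 45·1 + 10·0 + 1·1 = 958879.
Total outcomes: 10! = 3628800.
Probability = 958879/3628800 = 958879/3628800.

958879/3628800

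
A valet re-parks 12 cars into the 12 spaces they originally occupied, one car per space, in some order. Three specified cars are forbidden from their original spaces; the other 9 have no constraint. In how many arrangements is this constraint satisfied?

Inclusion-exclusion on the 3 forbidden self-matches:
Σ_{j=0}^{3} (-1)^j C(3,j)(12-j)!
= C(3,0)·12! - C(3,1)·11! + C(3,2)·10! - C(3,3)·9!
= 479001600 - 119750400 + 10886400 - 362880
= 369774720

369774720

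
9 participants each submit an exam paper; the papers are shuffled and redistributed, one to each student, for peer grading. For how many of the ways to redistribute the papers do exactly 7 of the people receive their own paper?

36

Pick the 7 fixed positions: C(9,7) = 36 ways.
The remaining 2 must be deranged: !2 = 1.
Total: 36 × 1 = 36.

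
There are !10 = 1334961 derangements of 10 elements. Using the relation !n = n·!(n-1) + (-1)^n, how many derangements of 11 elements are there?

!11 = 11·1334961 - 1 = 14684570.

14684570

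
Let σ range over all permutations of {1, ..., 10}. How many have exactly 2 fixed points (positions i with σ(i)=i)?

667485

Pick the 2 fixed positions: C(10,2) = 45 ways.
The remaining 8 must be deranged: !8 = 14833.
Total: 45 × 14833 = 667485.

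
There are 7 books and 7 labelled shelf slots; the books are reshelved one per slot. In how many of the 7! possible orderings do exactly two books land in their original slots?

Pick the 2 fixed positions: C(7,2) = 21 ways.
The other 5 form a derangement: !5 = 44.
Total: 21 × 44 = 924.

924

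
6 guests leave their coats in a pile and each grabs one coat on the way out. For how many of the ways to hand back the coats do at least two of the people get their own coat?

Sum C(6,i)·!(6-i) for i = 2..6:
  i=2: C(6,2)·!4 = 15·9 = 135
  i=3: C(6,3)·!3 = 20·2 = 40
  i=4: C(6,4)·!2 = 15·1 = 15
  i=5: C(6,5)·!1 = 6·0 = 0
  i=6: C(6,6)·!0 = 1·1 = 1
Total = 191.

191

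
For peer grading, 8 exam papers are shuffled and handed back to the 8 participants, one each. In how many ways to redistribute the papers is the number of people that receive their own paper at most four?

40179

Sum C(8,i)·!(8-i) for i = 0..4:
  i=0: C(8,0)·!8 = 1·14833 = 14833
  i=1: C(8,1)·!7 = 8·1854 = 14832
  i=2: C(8,2)·!6 = 28·265 = 7420
  i=3: C(8,3)·!5 = 56·44 = 2464
  i=4: C(8,4)·!4 = 70·9 = 630
Total = 40179.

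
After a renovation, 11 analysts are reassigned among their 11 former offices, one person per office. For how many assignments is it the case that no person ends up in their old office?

14684570

!11 is the nearest integer to 11!/e.
11! = 39916800, and 39916800/e ≈ 14684570.08, so !11 = 14684570.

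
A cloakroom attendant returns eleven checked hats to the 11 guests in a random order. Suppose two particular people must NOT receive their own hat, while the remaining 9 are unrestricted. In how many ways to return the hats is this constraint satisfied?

33022080

Let A_j be the event that the j-th constrained one is fixed. By inclusion-exclusion over the 2 events:
Σ_{j=0}^{2} (-1)^j C(2,j)(11-j)!
= C(2,0)·11! - C(2,1)·10! + C(2,2)·9!
= 39916800 - 7257600 + 362880
= 33022080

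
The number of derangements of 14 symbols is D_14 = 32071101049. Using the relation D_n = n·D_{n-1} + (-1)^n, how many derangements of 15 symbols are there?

481066515734

D_15 = 15·32071101049 - 1 = 481066515734.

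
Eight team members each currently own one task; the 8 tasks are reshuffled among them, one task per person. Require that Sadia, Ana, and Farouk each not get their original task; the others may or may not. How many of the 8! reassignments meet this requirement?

27240

Let A_j be the event that the j-th constrained one is fixed. By inclusion-exclusion over the 3 events:
Σ_{j=0}^{3} (-1)^j C(3,j)(8-j)!
= C(3,0)·8! - C(3,1)·7! + C(3,2)·6! - C(3,3)·5!
= 40320 - 15120 + 2160 - 120
= 27240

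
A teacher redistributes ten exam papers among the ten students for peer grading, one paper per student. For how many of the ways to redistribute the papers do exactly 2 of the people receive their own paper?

667485

Choose which 2 of the 10 are fixed: C(10,2) = 45.
The other 8 form a derangement: !8 = 14833.
Total: 45 × 14833 = 667485.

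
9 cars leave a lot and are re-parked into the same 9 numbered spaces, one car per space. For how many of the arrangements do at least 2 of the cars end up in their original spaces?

Sum C(9,i)·!(9-i) for i = 2..9:
  i=2: C(9,2)·!7 = 36·1854 = 66744
  i=3: C(9,3)·!6 = 84·265 = 22260
  i=4: C(9,4)·!5 = 126·44 = 5544
  i=5: C(9,5)·!4 = 126·9 = 1134
  i=6: C(9,6)·!3 = 84·2 = 168
  i=7: C(9,7)·!2 = 36·1 = 36
  i=8: C(9,8)·!1 = 9·0 = 0
  i=9: C(9,9)·!0 = 1·1 = 1
Total = 95887.

95887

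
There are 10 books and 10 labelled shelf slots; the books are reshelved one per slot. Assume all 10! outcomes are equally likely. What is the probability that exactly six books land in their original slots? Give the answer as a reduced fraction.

1/1920

Favorable outcomes: C(10,6)·!4 = 210·9 = 1890.
Total outcomes: 10! = 3628800.
Probability = 1890/3628800 = 1/1920.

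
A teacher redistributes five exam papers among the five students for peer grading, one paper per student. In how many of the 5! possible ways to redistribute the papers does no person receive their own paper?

44

!5 is the nearest integer to 5!/e.
5! = 120, and 120/e ≈ 44.15, so !5 = 44.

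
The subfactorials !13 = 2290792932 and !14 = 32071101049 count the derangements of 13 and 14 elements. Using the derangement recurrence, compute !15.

481066515734

!15 = (15-1)·(!14 + !13) = 14·(32071101049 + 2290792932) = 14·34361893981 = 481066515734.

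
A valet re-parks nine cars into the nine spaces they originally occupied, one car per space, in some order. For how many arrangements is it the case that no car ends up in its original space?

!9 is the nearest integer to 9!/e.
9! = 362880, and 362880/e ≈ 133496.09, so !9 = 133496.

133496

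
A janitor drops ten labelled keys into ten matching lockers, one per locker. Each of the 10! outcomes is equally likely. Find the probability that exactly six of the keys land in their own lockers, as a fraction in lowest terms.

Favorable outcomes: C(10,6)·!4 = 210·9 = 1890.
Total outcomes: 10! = 3628800.
Probability = 1890/3628800 = 1/1920.

1/1920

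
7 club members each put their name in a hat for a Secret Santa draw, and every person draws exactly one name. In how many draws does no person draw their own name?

1854

Recurrence: !7 = 7·!6 + (-1)^7.
!7 = 7·265 - 1 = 1854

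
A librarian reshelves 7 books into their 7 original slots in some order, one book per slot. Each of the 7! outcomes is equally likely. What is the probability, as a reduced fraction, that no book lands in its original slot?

Favorable outcomes: !7 = 1854.
Total outcomes: 7! = 5040.
Probability = 1854/5040 = 103/280.

103/280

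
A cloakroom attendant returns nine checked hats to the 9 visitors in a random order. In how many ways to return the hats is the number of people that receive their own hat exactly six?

Choose which 6 of the 9 are fixed: C(9,6) = 84.
The other 3 form a derangement: !3 = 2.
Total: 84 × 2 = 168.

168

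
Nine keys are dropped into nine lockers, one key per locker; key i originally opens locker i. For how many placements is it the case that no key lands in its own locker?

!9 is the nearest integer to 9!/e.
9! = 362880, and 362880/e ≈ 133496.09, so !9 = 133496.

133496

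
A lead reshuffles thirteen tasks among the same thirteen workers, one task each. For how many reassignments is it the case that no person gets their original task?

2290792932

The number of derangements of 13 is !13 = Σ_{k=0}^{13} (-1)^k·13!/k!
= 13! - 13!/1! + 13!/2! - 13!/3! + 13!/4! - 13!/5! + 13!/6! - 13!/7! + 13!/8! - 13!/9! + 13!/10! - 13!/11! + 13!/12! - 13!/13!
= 6227020800 - 6227020800 + 3113510400 - 1037836800 + 259459200 - 51891840 + 8648640 - 1235520 + 154440 - 17160 + 1716 - 156 + 13 - 1
= 2290792932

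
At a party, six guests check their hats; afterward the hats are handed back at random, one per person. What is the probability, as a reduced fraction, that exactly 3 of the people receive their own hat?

Favorable outcomes: C(6,3)·!3 = 20·2 = 40.
Total outcomes: 6! = 720.
Probability = 40/720 = 1/18.

1/18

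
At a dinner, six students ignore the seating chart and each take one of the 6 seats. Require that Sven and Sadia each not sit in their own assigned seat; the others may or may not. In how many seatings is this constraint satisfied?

Let A_j be the event that the j-th constrained one is fixed. By inclusion-exclusion over the 2 events:
Σ_{j=0}^{2} (-1)^j C(2,j)(6-j)!
= C(2,0)·6! - C(2,1)·5! + C(2,2)·4!
= 720 - 240 + 24
= 504

504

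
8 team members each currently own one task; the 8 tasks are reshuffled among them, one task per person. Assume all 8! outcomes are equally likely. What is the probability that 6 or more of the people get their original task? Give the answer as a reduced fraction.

29/40320

Favorable outcomes: Σ_{i≥6} C(8,i)·!(8-i) = 28·1 + 8·0 + 1·1 = 29.
Total outcomes: 8! = 40320.
Probability = 29/40320 = 29/40320.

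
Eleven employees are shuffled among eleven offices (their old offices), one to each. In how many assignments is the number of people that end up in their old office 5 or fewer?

Sum C(11,i)·!(11-i) for i = 0..5:
  i=0: C(11,0)·!11 = 1·14684570 = 14684570
  i=1: C(11,1)·!10 = 11·1334961 = 14684571
  i=2: C(11,2)·!9 = 55·133496 = 7342280
  i=3: C(11,3)·!8 = 165·14833 = 2447445
  i=4: C(11,4)·!7 = 330·1854 = 611820
  i=5: C(11,5)·!6 = 462·265 = 122430
Total = 39893116.

39893116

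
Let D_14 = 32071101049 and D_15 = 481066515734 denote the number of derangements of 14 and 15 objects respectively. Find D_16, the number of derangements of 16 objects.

D_16 = (16-1)·(D_15 + D_14) = 15·(481066515734 + 32071101049) = 15·513137616783 = 7697064251745.

7697064251745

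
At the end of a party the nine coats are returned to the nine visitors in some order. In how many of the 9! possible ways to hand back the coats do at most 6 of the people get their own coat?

# with exactly i fixed is C(9,i)·!(9-i); sum over i=0..6:
  i=0: C(9,0)·!9 = 1·133496 = 133496
  i=1: C(9,1)·!8 = 9·14833 = 133497
  i=2: C(9,2)·!7 = 36·1854 = 66744
  i=3: C(9,3)·!6 = 84·265 = 22260
  i=4: C(9,4)·!5 = 126·44 = 5544
  i=5: C(9,5)·!4 = 126·9 = 1134
  i=6: C(9,6)·!3 = 84·2 = 168
Total = 362843.

362843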